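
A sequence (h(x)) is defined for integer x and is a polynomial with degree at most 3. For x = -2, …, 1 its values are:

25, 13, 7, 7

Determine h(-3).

43

Write h(x) = ax³ + bx² + cx + d; the 4 given values yield a linear system in the 4 coefficients.
Solving, the leading coefficient vanishes, and h(x) = 3x² - 3x + 7.
Then h(-3) = 43.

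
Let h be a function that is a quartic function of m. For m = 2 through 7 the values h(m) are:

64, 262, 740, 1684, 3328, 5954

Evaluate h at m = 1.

8

First differences: 198, 478, 944, 1644, 2626. Second differences: 280, 466, 700, 982. Third differences: 186, 234, 282. Fourth differences: 48, 48.
Level-4 differences are constant, so h has degree 4.
Fitting a degree-4 polynomial gives h(m) = 2m^4 + 3m³ + 3m² - 4m + 4.
Then h(1) = 8.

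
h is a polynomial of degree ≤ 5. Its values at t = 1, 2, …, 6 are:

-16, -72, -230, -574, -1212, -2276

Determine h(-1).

6

First differences: -56, -158, -344, -638, -1064. Second differences: -102, -186, -294, -426. Third differences: -84, -108, -132. Fourth differences: -24, -24.
Level-4 differences are constant, so h has degree 4.
Fitting a degree-4 polynomial gives h(t) = -t^4 - 4t³ - 2t² - 7t - 2.
Then h(-1) = 6.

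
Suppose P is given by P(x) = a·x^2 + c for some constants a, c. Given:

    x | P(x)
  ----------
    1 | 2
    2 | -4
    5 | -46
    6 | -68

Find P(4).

-28

From P(1) = 2 and P(2) = -4: 1a + c = 2 and 4a + c = -4.
Subtracting: 3a = -6, so a = -2; then c = 2 − (-2)·1 = 4.
So P(x) = -2x² + 4, and P(4) = -28.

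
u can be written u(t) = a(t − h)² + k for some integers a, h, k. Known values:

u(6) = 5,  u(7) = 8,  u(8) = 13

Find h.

First differences 3, 5; second difference 2 = 2a, so a = 1.
Expanding, the t-coefficient is −2ah = -2h; matching it to the data gives h = 5, and then k = 4.
So u(t) = 1(t − 5)² + 4.
Hence h = 5.

5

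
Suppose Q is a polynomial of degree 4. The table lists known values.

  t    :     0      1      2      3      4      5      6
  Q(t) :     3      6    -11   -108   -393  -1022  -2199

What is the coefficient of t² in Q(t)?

First differences: 3, -17, -97, -285, -629, -1177. Second differences: -20, -80, -188, -344, -548. Third differences: -60, -108, -156, -204. Fourth differences: -48, -48, -48.
Level-4 differences are constant, so Q has degree 4.
Fitting a degree-4 polynomial gives Q(t) = -2t^4 + 2t³ - 2t² + 5t + 3.
The coefficient of t² is -2.

-2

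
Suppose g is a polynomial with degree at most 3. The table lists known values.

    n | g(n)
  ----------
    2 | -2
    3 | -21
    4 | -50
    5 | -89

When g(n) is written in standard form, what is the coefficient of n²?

-5

First differences: -19, -29, -39. Second differences: -10, -10.
Level-2 differences are constant, so g has degree 2.
Fitting a degree-2 polynomial gives g(n) = -5n² + 6n + 6.
The coefficient of n² is -5.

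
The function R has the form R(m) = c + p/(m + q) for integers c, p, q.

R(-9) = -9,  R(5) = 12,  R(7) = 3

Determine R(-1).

(R(m) − c)(m + q) = p for each data point; the three points give a linear system in c and q, then p follows.
Solving: c = -6, q = -3, p = 36, so R(m) = -6 + 36/(m − 3).
Then R(-1) = -6 + 36/(-4) = -15.

-15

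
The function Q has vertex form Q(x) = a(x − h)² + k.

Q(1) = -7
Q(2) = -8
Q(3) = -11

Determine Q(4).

-16

First differences -1, -3; second difference -2 = 2a, so a = -1.
Expanding, the x-coefficient is −2ah = 2h; matching it to the data gives h = 1, and then k = -7.
So Q(x) = -1(x − 1)² − 7.
Q(4) = -1·3² − 7 = -16.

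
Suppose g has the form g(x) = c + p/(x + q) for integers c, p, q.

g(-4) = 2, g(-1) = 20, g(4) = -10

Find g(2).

-16

(g(x) − c)(x + q) = p for each data point; the three points give a linear system in c and q, then p follows.
Solving: c = -4, q = 0, p = -24, so g(x) = -4 − 24/(x + 0).
Then g(2) = -4 − 24/2 = -16.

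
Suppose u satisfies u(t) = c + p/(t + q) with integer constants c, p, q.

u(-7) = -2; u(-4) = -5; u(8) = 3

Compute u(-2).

-17

(u(t) − c)(t + q) = p for each data point; the three points give a linear system in c and q, then p follows.
Solving: c = 1, q = 1, p = 18, so u(t) = 1 + 18/(t + 1).
Then u(-2) = 1 + 18/(-1) = -17.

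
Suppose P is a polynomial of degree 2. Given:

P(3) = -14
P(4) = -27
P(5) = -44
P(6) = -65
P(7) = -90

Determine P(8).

Write P(m) = am² + bm + c; the 5 given values yield a linear system in the 3 coefficients.
Solving, P(m) = -2m² + m + 1.
Then P(8) = -119.

-119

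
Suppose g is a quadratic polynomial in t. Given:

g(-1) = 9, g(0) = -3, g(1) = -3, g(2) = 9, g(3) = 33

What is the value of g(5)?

117

Write g(t) = at² + bt + c; the 5 given values yield a linear system in the 3 coefficients.
Solving, g(t) = 6t² - 6t - 3.
Then g(5) = 117.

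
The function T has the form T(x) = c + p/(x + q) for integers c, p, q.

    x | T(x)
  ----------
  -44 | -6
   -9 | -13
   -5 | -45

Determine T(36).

-4

(T(x) − c)(x + q) = p for each data point; the three points give a linear system in c and q, then p follows.
Solving: c = -5, q = 4, p = 40, so T(x) = -5 + 40/(x + 4).
Then T(36) = -5 + 40/40 = -4.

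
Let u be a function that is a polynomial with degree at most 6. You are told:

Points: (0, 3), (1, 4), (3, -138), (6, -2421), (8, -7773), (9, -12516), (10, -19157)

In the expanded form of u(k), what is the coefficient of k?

Write u(k) = ak^6 + bk^5 + ck^4 + dk³ + ek² + pk + q; the 7 given values yield a linear system in the 7 coefficients.
Solving, the top 2 coefficients vanish, and u(k) = -2k^4 + k³ - 2k² + 4k + 3.
The coefficient of k is 4.

4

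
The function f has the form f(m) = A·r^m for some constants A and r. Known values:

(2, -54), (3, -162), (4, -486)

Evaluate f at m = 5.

-1458

Consecutive ratio: -162/(-54) = 3, and -486/(-162) = 3, so r = 3.
Then A·3^2 = -54 gives A = -6, and f(m) = -6·3^m.
f(5) = -6·3^5 = -1458.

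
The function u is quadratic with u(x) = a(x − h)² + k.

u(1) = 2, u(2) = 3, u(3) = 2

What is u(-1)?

-6

First differences 1, -1; second difference -2 = 2a, so a = -1.
Expanding, the x-coefficient is −2ah = 2h; matching it to the data gives h = 2, and then k = 3.
So u(x) = -1(x − 2)² + 3.
u(-1) = -1·(-3)² + 3 = -6.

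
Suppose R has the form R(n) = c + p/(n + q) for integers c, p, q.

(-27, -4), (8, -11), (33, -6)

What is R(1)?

(R(n) − c)(n + q) = p for each data point; the three points give a linear system in c and q, then p follows.
Solving: c = -5, q = -3, p = -30, so R(n) = -5 − 30/(n − 3).
Then R(1) = -5 − 30/(-2) = 10.

10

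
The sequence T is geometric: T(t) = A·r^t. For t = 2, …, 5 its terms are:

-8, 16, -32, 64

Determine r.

-2

Consecutive ratio: 16/(-8) = -2, and -32/16 = -2, so r = -2.
Then A·(-2)^2 = -8 gives A = -2, and T(t) = -2·(-2)^t.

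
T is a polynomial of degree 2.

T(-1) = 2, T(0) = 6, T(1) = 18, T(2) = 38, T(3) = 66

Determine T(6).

Write T(k) = ak² + bk + c; the 5 given values yield a linear system in the 3 coefficients.
Solving, T(k) = 4k² + 8k + 6.
Then T(6) = 198.

198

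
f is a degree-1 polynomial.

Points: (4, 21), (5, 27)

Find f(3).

15

Write f(m) = am + b; the 2 given values yield a linear system in the 2 coefficients.
Solving, f(m) = 6m - 3.
Then f(3) = 15.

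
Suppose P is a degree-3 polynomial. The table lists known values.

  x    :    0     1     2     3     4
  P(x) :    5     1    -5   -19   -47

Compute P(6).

Write P(x) = ax³ + bx² + cx + d; the 5 given values yield a linear system in the 4 coefficients.
Solving, P(x) = -x³ + 2x² - 5x + 5.
Then P(6) = -169.

-169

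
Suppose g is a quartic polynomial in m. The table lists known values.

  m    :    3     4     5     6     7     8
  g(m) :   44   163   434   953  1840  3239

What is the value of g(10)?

First differences: 119, 271, 519, 887, 1399. Second differences: 152, 248, 368, 512. Third differences: 96, 120, 144. Fourth differences: 24, 24.
Level-4 differences are constant, so g has degree 4.
Fitting a degree-4 polynomial gives g(m) = m^4 - 2m³ + 3m² - 3m - 1.
Then g(10) = 8269.

8269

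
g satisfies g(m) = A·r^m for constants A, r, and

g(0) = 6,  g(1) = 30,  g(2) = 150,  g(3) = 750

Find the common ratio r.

5

Consecutive ratio: 30/6 = 5, and 150/30 = 5, so r = 5.
Then A·5^0 = 6 gives A = 6, and g(m) = 6·5^m.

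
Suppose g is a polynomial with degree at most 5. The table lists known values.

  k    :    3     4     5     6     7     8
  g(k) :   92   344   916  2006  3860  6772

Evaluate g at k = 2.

First differences: 252, 572, 1090, 1854, 2912. Second differences: 320, 518, 764, 1058. Third differences: 198, 246, 294. Fourth differences: 48, 48.
Level-4 differences are constant, so g has degree 4.
Fitting a degree-4 polynomial gives g(k) = 2k^4 - 3k³ + 2k² - k - 4.
Then g(2) = 10.

10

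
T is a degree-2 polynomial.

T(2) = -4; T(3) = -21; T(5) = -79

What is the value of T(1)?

Write T(k) = ak² + bk + c; the 3 given values yield a linear system in the 3 coefficients.
Solving, T(k) = -4k² + 3k + 6.
Then T(1) = 5.

5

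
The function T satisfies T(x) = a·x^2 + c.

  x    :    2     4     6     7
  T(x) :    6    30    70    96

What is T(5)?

From T(2) = 6 and T(4) = 30: 4a + c = 6 and 16a + c = 30.
Subtracting: 12a = 24, so a = 2; then c = 6 − 2·4 = -2.
So T(x) = 2x² − 2, and T(5) = 48.

48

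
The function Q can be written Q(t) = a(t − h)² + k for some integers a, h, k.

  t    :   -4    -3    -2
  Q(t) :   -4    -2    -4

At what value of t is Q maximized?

-3

First differences 2, -2; second difference -4 = 2a, so a = -2.
Expanding, the t-coefficient is −2ah = 4h; matching it to the data gives h = -3, and then k = -2.
So Q(t) = -2(t + 3)² − 2.
Hence h = -3.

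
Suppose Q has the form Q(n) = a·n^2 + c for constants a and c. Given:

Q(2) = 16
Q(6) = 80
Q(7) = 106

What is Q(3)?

From Q(2) = 16 and Q(6) = 80: 4a + c = 16 and 36a + c = 80.
Subtracting: 32a = 64, so a = 2; then c = 16 − 2·4 = 8.
So Q(n) = 2n² + 8, and Q(3) = 26.

26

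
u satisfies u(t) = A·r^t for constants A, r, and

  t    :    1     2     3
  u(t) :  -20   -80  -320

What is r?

4

Consecutive ratio: -80/(-20) = 4, and -320/(-80) = 4, so r = 4.
Then A·4^1 = -20 gives A = -5, and u(t) = -5·4^t.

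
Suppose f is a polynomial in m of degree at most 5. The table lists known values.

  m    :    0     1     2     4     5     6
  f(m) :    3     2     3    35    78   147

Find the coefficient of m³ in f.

Write f(m) = am^5 + bm^4 + cm³ + dm² + em + p; the 6 given values yield a linear system in the 6 coefficients.
Solving, the top 2 coefficients vanish, and f(m) = m³ - 2m² + 3.
The coefficient of m³ is 1.

1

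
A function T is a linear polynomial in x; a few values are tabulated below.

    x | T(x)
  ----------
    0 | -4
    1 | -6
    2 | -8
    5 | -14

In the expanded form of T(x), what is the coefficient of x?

-2

Write T(x) = ax + b; the 4 given values yield a linear system in the 2 coefficients.
Solving, T(x) = -2x - 4.
The coefficient of x is -2.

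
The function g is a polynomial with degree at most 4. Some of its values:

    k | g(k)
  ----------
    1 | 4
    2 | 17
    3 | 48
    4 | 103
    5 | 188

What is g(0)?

3

Write g(k) = ak^4 + bk³ + ck² + dk + e; the 5 given values yield a linear system in the 5 coefficients.
Solving, the leading coefficient vanishes, and g(k) = k³ + 3k² - 3k + 3.
The constant term is g(0) = 3.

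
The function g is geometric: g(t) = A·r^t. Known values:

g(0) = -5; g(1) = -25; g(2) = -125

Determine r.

Consecutive ratio: -25/(-5) = 5, and -125/(-25) = 5, so r = 5.
Then A·5^0 = -5 gives A = -5, and g(t) = -5·5^t.

5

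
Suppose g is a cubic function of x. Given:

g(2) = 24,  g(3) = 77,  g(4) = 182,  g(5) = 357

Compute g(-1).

Write g(x) = ax³ + bx² + cx + d; the 4 given values yield a linear system in the 4 coefficients.
Solving, g(x) = 3x³ - x² + x + 2.
Then g(-1) = -3.

-3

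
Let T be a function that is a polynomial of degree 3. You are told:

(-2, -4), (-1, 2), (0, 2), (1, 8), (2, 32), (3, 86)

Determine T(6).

First differences: 6, 0, 6, 24, 54. Second differences: -6, 6, 18, 30. Third differences: 12, 12, 12.
Level-3 differences are constant, so T has degree 3.
Fitting a degree-3 polynomial gives T(n) = 2n³ + 3n² + n + 2.
Then T(6) = 548.

548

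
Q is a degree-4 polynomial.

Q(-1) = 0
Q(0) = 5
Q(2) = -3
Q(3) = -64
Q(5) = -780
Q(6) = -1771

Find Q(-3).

-268

Write Q(m) = am^4 + bm³ + cm² + dm + e; the 6 given values yield a linear system in the 5 coefficients.
Solving, Q(m) = -2m^4 + 4m³ - m² - 2m + 5.
Then Q(-3) = -268.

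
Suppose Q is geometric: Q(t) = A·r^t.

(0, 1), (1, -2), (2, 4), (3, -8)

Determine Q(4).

16

Consecutive ratio: -2/1 = -2, and 4/(-2) = -2, so r = -2.
Then A·(-2)^0 = 1 gives A = 1, and Q(t) = 1·(-2)^t.
Q(4) = 1·(-2)^4 = 16.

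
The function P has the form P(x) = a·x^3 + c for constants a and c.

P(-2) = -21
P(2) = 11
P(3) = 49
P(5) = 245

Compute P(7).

681

From P(-2) = -21 and P(2) = 11: -8a + c = -21 and 8a + c = 11.
Subtracting: 16a = 32, so a = 2; then c = -21 − 2·(-8) = -5.
So P(x) = 2x³ − 5, and P(7) = 681.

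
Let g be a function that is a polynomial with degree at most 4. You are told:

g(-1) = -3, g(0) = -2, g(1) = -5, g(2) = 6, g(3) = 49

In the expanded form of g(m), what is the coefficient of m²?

-2

Write g(m) = am^4 + bm³ + cm² + dm + e; the 5 given values yield a linear system in the 5 coefficients.
Solving, the leading coefficient vanishes, and g(m) = 3m³ - 2m² - 4m - 2.
The coefficient of m² is -2.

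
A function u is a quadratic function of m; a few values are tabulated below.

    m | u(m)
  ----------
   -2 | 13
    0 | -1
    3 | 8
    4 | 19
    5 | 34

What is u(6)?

53

Write u(m) = am² + bm + c; the 5 given values yield a linear system in the 3 coefficients.
Solving, u(m) = 2m² - 3m - 1.
Then u(6) = 53.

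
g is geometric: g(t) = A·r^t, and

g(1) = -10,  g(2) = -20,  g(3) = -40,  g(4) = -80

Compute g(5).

-160

Consecutive ratio: -20/(-10) = 2, and -40/(-20) = 2, so r = 2.
Then A·2^1 = -10 gives A = -5, and g(t) = -5·2^t.
g(5) = -5·2^5 = -160.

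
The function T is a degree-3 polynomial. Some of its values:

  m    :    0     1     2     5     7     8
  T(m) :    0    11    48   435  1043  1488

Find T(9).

2043

Write T(m) = am³ + bm² + cm + d; the 6 given values yield a linear system in the 4 coefficients.
Solving, T(m) = 2m³ + 7m² + 2m.
Then T(9) = 2043.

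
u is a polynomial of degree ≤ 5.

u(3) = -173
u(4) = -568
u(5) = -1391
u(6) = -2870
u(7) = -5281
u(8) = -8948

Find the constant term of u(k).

First differences: -395, -823, -1479, -2411, -3667. Second differences: -428, -656, -932, -1256. Third differences: -228, -276, -324. Fourth differences: -48, -48.
Level-4 differences are constant, so u has degree 4.
Fitting a degree-4 polynomial gives u(k) = -2k^4 - 2k³ + 4k² + k + 4.
The constant term is u(0) = 4.

4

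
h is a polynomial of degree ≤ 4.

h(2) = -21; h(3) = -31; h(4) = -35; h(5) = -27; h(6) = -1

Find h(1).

Write h(m) = am^4 + bm³ + cm² + dm + e; the 5 given values yield a linear system in the 5 coefficients.
Solving, the leading coefficient vanishes, and h(m) = m³ - 6m² + m - 7.
Then h(1) = -11.

-11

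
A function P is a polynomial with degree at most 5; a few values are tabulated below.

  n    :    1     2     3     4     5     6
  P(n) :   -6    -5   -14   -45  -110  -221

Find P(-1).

10

First differences: 1, -9, -31, -65, -111. Second differences: -10, -22, -34, -46. Third differences: -12, -12, -12.
Level-3 differences are constant, so P has degree 3.
Fitting a degree-3 polynomial gives P(n) = -2n³ + 7n² - 6n - 5.
Then P(-1) = 10.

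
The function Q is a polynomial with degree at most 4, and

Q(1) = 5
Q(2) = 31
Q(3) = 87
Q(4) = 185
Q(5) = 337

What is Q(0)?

-3

Write Q(m) = am^4 + bm³ + cm² + dm + e; the 5 given values yield a linear system in the 5 coefficients.
Solving, the leading coefficient vanishes, and Q(m) = 2m³ + 3m² + 3m - 3.
The constant term is Q(0) = -3.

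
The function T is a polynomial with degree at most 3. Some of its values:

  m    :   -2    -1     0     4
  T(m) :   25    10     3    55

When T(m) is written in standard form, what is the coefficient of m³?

Write T(m) = am³ + bm² + cm + d; the 4 given values yield a linear system in the 4 coefficients.
Solving, the leading coefficient vanishes, and T(m) = 4m² - 3m + 3.
The coefficient of m³ is 0.

0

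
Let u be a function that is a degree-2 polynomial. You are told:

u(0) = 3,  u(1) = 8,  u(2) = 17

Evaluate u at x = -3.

Write u(x) = ax² + bx + c; the 3 given values yield a linear system in the 3 coefficients.
Solving, u(x) = 2x² + 3x + 3.
Then u(-3) = 12.

12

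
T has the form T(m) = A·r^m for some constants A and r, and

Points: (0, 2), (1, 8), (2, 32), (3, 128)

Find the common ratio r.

4

Consecutive ratio: 8/2 = 4, and 32/8 = 4, so r = 4.
Then A·4^0 = 2 gives A = 2, and T(m) = 2·4^m.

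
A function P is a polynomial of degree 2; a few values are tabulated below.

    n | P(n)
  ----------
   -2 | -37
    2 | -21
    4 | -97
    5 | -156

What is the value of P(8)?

-417

Write P(n) = an² + bn + c; the 4 given values yield a linear system in the 3 coefficients.
Solving, P(n) = -7n² + 4n - 1.
Then P(8) = -417.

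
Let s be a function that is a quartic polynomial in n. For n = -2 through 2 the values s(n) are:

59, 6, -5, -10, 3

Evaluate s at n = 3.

Write s(n) = an^4 + bn³ + cn² + dn + e; the 5 given values yield a linear system in the 5 coefficients.
Solving, s(n) = 2n^4 - 2n³ + n² - 6n - 5.
Then s(3) = 94.

94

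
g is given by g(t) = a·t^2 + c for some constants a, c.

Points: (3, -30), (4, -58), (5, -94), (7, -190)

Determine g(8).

From g(3) = -30 and g(4) = -58: 9a + c = -30 and 16a + c = -58.
Subtracting: 7a = -28, so a = -4; then c = -30 − (-4)·9 = 6.
So g(t) = -4t² + 6, and g(8) = -250.

-250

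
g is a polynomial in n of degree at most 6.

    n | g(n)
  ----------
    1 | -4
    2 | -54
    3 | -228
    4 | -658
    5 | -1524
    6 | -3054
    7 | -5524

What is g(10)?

-22054

Write g(n) = an^6 + bn^5 + cn^4 + dn³ + en² + pn + q; the 7 given values yield a linear system in the 7 coefficients.
Solving, the top 2 coefficients vanish, and g(n) = -2n^4 - 2n³ - 6n + 6.
Then g(10) = -22054.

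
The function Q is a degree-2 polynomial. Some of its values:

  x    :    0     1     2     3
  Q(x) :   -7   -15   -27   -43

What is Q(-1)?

Write Q(x) = ax² + bx + c; the 4 given values yield a linear system in the 3 coefficients.
Solving, Q(x) = -2x² - 6x - 7.
Then Q(-1) = -3.

-3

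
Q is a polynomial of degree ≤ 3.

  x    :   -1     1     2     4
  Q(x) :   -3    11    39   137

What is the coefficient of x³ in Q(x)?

0

Write Q(x) = ax³ + bx² + cx + d; the 4 given values yield a linear system in the 4 coefficients.
Solving, the leading coefficient vanishes, and Q(x) = 7x² + 7x - 3.
The coefficient of x³ is 0.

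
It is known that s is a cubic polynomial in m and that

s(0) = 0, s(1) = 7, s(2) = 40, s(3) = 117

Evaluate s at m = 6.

792

Write s(m) = am³ + bm² + cm + d; the 4 given values yield a linear system in the 4 coefficients.
Solving, s(m) = 3m³ + 4m².
Then s(6) = 792.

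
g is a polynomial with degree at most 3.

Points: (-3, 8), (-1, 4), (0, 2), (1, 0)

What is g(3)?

Write g(k) = ak³ + bk² + ck + d; the 4 given values yield a linear system in the 4 coefficients.
Solving, the top 2 coefficients vanish, and g(k) = -2k + 2.
Then g(3) = -4.

-4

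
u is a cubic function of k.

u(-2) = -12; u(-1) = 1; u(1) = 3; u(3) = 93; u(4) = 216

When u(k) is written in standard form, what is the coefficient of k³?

3

Write u(k) = ak³ + bk² + ck + d; the 5 given values yield a linear system in the 4 coefficients.
Solving, u(k) = 3k³ + 2k² - 2k.
The coefficient of k³ is 3.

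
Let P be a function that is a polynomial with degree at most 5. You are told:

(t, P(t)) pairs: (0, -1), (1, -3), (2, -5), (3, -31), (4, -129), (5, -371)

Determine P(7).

-1695

First differences: -2, -2, -26, -98, -242. Second differences: 0, -24, -72, -144. Third differences: -24, -48, -72. Fourth differences: -24, -24.
Level-4 differences are constant, so P has degree 4.
Fitting a degree-4 polynomial gives P(t) = -t^4 + 2t³ + t² - 4t - 1.
Then P(7) = -1695.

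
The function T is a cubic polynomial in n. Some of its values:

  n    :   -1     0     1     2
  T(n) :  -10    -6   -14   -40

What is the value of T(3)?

Write T(n) = an³ + bn² + cn + d; the 4 given values yield a linear system in the 4 coefficients.
Solving, T(n) = -n³ - 6n² - n - 6.
Then T(3) = -90.

-90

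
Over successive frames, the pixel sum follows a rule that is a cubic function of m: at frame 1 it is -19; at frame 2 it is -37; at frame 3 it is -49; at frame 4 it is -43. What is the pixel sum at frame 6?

Write the value at m as Q(m).
Write Q(m) = am³ + bm² + cm + d; the 4 given values yield a linear system in the 4 coefficients.
Solving, Q(m) = 2m³ - 9m² - 5m - 7.
Then Q(6) = 71.

71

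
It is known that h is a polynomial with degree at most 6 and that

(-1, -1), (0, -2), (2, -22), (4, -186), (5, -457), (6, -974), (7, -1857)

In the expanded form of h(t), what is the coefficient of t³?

Write h(t) = at^6 + bt^5 + ct^4 + dt³ + et² + pt + q; the 7 given values yield a linear system in the 7 coefficients.
Solving, the top 2 coefficients vanish, and h(t) = -t^4 + 2t³ - 2t² - 6t - 2.
The coefficient of t³ is 2.

2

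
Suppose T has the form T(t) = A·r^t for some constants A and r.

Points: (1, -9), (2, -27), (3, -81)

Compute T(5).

-729

Consecutive ratio: -27/(-9) = 3, and -81/(-27) = 3, so r = 3.
Then A·3^1 = -9 gives A = -3, and T(t) = -3·3^t.
T(5) = -3·3^5 = -729.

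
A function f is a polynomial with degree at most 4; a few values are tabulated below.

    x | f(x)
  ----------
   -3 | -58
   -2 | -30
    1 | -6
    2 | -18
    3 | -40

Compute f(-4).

-96

Write f(x) = ax^4 + bx³ + cx² + dx + e; the 5 given values yield a linear system in the 5 coefficients.
Solving, the top 2 coefficients vanish, and f(x) = -5x² + 3x - 4.
Then f(-4) = -96.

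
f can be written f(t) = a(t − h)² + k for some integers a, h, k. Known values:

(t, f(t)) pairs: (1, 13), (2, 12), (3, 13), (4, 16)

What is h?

2

First differences -1, 1, 3; second difference 2 = 2a, so a = 1.
Expanding, the t-coefficient is −2ah = -2h; matching it to the data gives h = 2, and then k = 12.
So f(t) = 1(t − 2)² + 12.
Hence h = 2.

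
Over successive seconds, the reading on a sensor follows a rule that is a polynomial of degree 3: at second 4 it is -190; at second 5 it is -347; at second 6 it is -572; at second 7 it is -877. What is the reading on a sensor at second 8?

-1274

Write the value at n as f(n).
Write f(n) = an³ + bn² + cn + d; the 4 given values yield a linear system in the 4 coefficients.
Solving, f(n) = -2n³ - 4n² + n - 2.
Then f(8) = -1274.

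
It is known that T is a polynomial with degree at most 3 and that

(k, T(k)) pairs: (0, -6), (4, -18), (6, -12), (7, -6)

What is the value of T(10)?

Write T(k) = ak³ + bk² + ck + d; the 4 given values yield a linear system in the 4 coefficients.
Solving, the leading coefficient vanishes, and T(k) = k² - 7k - 6.
Then T(10) = 24.

24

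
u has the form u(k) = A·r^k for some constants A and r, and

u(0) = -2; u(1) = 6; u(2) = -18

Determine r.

-3

Consecutive ratio: 6/(-2) = -3, and -18/6 = -3, so r = -3.
Then A·(-3)^0 = -2 gives A = -2, and u(k) = -2·(-3)^k.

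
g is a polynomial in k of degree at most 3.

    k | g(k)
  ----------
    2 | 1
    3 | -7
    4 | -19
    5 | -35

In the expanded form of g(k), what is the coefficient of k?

First differences: -8, -12, -16. Second differences: -4, -4.
Level-2 differences are constant, so g has degree 2.
Fitting a degree-2 polynomial gives g(k) = -2k² + 2k + 5.
The coefficient of k is 2.

2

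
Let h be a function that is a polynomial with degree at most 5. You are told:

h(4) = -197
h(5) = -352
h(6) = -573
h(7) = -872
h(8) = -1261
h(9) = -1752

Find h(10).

-2357

Write h(m) = am^5 + bm^4 + cm³ + dm² + em + p; the 6 given values yield a linear system in the 6 coefficients.
Solving, the top 2 coefficients vanish, and h(m) = -2m³ - 3m² - 6m + 3.
Then h(10) = -2357.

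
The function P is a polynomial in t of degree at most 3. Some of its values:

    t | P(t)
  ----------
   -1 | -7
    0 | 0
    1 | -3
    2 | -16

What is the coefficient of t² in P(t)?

-5

Write P(t) = at³ + bt² + ct + d; the 4 given values yield a linear system in the 4 coefficients.
Solving, the leading coefficient vanishes, and P(t) = -5t² + 2t.
The coefficient of t² is -5.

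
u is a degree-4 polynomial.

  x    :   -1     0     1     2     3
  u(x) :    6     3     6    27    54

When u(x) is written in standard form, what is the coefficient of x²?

Write u(x) = ax^4 + bx³ + cx² + dx + e; the 5 given values yield a linear system in the 5 coefficients.
Solving, u(x) = -x^4 + 4x³ + 4x² - 4x + 3.
The coefficient of x² is 4.

4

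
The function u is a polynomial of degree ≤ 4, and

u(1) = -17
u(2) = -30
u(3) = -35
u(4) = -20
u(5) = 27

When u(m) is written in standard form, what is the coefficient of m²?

-8

Write u(m) = am^4 + bm³ + cm² + dm + e; the 5 given values yield a linear system in the 5 coefficients.
Solving, the leading coefficient vanishes, and u(m) = 2m³ - 8m² - 3m - 8.
The coefficient of m² is -8.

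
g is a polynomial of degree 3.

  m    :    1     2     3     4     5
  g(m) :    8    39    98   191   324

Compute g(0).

-1

First differences: 31, 59, 93, 133. Second differences: 28, 34, 40. Third differences: 6, 6.
Level-3 differences are constant, so g has degree 3.
Fitting a degree-3 polynomial gives g(m) = m³ + 8m² - 1.
Then g(0) = -1.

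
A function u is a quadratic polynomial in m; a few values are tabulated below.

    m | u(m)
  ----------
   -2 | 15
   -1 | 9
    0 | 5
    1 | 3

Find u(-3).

23

First differences: -6, -4, -2. Second differences: 2, 2.
Level-2 differences are constant, so u has degree 2.
Fitting a degree-2 polynomial gives u(m) = m² - 3m + 5.
Then u(-3) = 23.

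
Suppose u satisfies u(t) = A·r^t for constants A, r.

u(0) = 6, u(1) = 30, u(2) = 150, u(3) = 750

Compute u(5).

Consecutive ratio: 30/6 = 5, and 150/30 = 5, so r = 5.
Then A·5^0 = 6 gives A = 6, and u(t) = 6·5^t.
u(5) = 6·5^5 = 18750.

18750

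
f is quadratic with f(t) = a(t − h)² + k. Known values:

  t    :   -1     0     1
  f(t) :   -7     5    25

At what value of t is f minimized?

-2

First differences 12, 20; second difference 8 = 2a, so a = 4.
Expanding, the t-coefficient is −2ah = -8h; matching it to the data gives h = -2, and then k = -11.
So f(t) = 4(t + 2)² − 11.
Hence h = -2.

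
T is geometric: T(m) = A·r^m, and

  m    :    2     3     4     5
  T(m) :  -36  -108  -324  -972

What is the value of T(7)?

-8748

Consecutive ratio: -108/(-36) = 3, and -324/(-108) = 3, so r = 3.
Then A·3^2 = -36 gives A = -4, and T(m) = -4·3^m.
T(7) = -4·3^7 = -8748.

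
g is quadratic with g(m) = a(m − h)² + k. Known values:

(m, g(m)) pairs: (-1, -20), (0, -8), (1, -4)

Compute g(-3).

First differences 12, 4; second difference -8 = 2a, so a = -4.
Expanding, the m-coefficient is −2ah = 8h; matching it to the data gives h = 1, and then k = -4.
So g(m) = -4(m − 1)² − 4.
g(-3) = -4·(-4)² − 4 = -68.

-68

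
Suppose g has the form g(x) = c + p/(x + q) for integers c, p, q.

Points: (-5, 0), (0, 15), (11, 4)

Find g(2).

(g(x) − c)(x + q) = p for each data point; the three points give a linear system in c and q, then p follows.
Solving: c = 3, q = 1, p = 12, so g(x) = 3 + 12/(x + 1).
Then g(2) = 3 + 12/3 = 7.

7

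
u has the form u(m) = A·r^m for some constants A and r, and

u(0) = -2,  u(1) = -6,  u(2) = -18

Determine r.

Consecutive ratio: -6/(-2) = 3, and -18/(-6) = 3, so r = 3.
Then A·3^0 = -2 gives A = -2, and u(m) = -2·3^m.

3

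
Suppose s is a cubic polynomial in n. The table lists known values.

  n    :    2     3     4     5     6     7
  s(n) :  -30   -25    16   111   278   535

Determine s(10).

First differences: 5, 41, 95, 167, 257. Second differences: 36, 54, 72, 90. Third differences: 18, 18, 18.
Level-3 differences are constant, so s has degree 3.
Fitting a degree-3 polynomial gives s(n) = 3n³ - 9n² - 7n - 4.
Then s(10) = 2026.

2026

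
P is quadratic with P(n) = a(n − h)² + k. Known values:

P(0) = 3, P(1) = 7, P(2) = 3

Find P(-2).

-29

First differences 4, -4; second difference -8 = 2a, so a = -4.
Expanding, the n-coefficient is −2ah = 8h; matching it to the data gives h = 1, and then k = 7.
So P(n) = -4(n − 1)² + 7.
P(-2) = -4·(-3)² + 7 = -29.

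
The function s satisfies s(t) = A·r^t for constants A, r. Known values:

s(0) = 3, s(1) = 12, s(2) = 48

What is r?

Consecutive ratio: 12/3 = 4, and 48/12 = 4, so r = 4.
Then A·4^0 = 3 gives A = 3, and s(t) = 3·4^t.

4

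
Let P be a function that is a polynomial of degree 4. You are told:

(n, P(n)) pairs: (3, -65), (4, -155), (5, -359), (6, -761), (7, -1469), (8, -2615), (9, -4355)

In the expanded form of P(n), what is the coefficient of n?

First differences: -90, -204, -402, -708, -1146, -1740. Second differences: -114, -198, -306, -438, -594. Third differences: -84, -108, -132, -156. Fourth differences: -24, -24, -24.
Level-4 differences are constant, so P has degree 4.
Fitting a degree-4 polynomial gives P(n) = -n^4 + 4n³ - 8n² - 7n + 1.
The coefficient of n is -7.

-7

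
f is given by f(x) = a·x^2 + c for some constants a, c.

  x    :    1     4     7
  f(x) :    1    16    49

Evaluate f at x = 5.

25

From f(1) = 1 and f(4) = 16: 1a + c = 1 and 16a + c = 16.
Subtracting: 15a = 15, so a = 1; then c = 1 − 1·1 = 0.
So f(x) = 1x² + 0, and f(5) = 25.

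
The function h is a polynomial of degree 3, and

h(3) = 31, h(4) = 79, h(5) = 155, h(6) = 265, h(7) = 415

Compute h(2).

First differences: 48, 76, 110, 150. Second differences: 28, 34, 40. Third differences: 6, 6.
Level-3 differences are constant, so h has degree 3.
Fitting a degree-3 polynomial gives h(m) = m³ + 2m² - 3m - 5.
Then h(2) = 5.

5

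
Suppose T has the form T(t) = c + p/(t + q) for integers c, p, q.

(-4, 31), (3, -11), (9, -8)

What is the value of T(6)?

-9

(T(t) − c)(t + q) = p for each data point; the three points give a linear system in c and q, then p follows.
Solving: c = -5, q = 3, p = -36, so T(t) = -5 − 36/(t + 3).
Then T(6) = -5 − 36/9 = -9.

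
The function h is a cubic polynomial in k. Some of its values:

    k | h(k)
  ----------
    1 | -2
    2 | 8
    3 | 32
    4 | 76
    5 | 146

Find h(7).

388

Write h(k) = ak³ + bk² + ck + d; the 5 given values yield a linear system in the 4 coefficients.
Solving, h(k) = k³ + k² - 4.
Then h(7) = 388.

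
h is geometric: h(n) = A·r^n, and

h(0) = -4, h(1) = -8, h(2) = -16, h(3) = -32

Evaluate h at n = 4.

-64

Consecutive ratio: -8/(-4) = 2, and -16/(-8) = 2, so r = 2.
Then A·2^0 = -4 gives A = -4, and h(n) = -4·2^n.
h(4) = -4·2^4 = -64.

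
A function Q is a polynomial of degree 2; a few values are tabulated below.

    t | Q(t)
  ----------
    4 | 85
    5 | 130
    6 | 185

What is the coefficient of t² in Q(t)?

5

Write Q(t) = at² + bt + c; the 3 given values yield a linear system in the 3 coefficients.
Solving, Q(t) = 5t² + 5.
The coefficient of t² is 5.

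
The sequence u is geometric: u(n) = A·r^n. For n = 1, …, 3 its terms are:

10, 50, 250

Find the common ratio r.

5

Consecutive ratio: 50/10 = 5, and 250/50 = 5, so r = 5.
Then A·5^1 = 10 gives A = 2, and u(n) = 2·5^n.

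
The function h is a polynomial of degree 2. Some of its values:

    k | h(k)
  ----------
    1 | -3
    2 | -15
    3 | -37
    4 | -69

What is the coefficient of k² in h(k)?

-5

First differences: -12, -22, -32. Second differences: -10, -10.
Level-2 differences are constant, so h has degree 2.
Fitting a degree-2 polynomial gives h(k) = -5k² + 3k - 1.
The coefficient of k² is -5.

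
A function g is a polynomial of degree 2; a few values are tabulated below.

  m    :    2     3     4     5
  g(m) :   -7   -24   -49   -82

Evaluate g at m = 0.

3

Write g(m) = am² + bm + c; the 4 given values yield a linear system in the 3 coefficients.
Solving, g(m) = -4m² + 3m + 3.
Then g(0) = 3.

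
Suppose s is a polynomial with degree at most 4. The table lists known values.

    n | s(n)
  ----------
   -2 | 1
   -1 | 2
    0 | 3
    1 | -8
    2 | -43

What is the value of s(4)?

First differences: 1, 1, -11, -35. Second differences: 0, -12, -24. Third differences: -12, -12.
Level-3 differences are constant, so s has degree 3.
Fitting a degree-3 polynomial gives s(n) = -2n³ - 6n² - 3n + 3.
Then s(4) = -233.

-233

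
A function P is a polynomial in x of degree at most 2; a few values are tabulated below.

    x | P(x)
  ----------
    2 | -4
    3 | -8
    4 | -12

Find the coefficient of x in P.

First differences: -4, -4.
Level-1 differences are constant, so P has degree 1.
Fitting a degree-1 polynomial gives P(x) = -4x + 4.
The coefficient of x is -4.

-4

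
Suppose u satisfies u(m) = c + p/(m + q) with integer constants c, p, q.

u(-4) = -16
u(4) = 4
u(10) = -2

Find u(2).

14

(u(m) − c)(m + q) = p for each data point; the three points give a linear system in c and q, then p follows.
Solving: c = -6, q = 0, p = 40, so u(m) = -6 + 40/(m + 0).
Then u(2) = -6 + 40/2 = 14.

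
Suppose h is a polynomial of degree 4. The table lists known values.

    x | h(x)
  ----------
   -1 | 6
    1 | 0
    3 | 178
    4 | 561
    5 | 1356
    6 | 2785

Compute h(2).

Write h(x) = ax^4 + bx³ + cx² + dx + e; the 6 given values yield a linear system in the 5 coefficients.
Solving, h(x) = 2x^4 + x³ - 4x + 1.
Then h(2) = 33.

33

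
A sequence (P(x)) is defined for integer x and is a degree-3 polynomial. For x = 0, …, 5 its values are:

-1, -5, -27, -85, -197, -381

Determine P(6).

-655

Write P(x) = ax³ + bx² + cx + d; the 6 given values yield a linear system in the 4 coefficients.
Solving, P(x) = -3x³ - x - 1.
Then P(6) = -655.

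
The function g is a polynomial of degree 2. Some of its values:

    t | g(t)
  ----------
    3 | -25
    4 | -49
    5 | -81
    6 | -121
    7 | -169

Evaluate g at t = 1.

-1

First differences: -24, -32, -40, -48. Second differences: -8, -8, -8.
Level-2 differences are constant, so g has degree 2.
Fitting a degree-2 polynomial gives g(t) = -4t² + 4t - 1.
Then g(1) = -1.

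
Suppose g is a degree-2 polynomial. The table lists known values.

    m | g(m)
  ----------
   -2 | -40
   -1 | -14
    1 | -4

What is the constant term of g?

Write g(m) = am² + bm + c; the 3 given values yield a linear system in the 3 coefficients.
Solving, g(m) = -7m² + 5m - 2.
The constant term is g(0) = -2.

-2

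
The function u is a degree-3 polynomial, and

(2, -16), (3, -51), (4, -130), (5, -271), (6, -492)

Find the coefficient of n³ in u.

-3

Write u(n) = an³ + bn² + cn + d; the 5 given values yield a linear system in the 4 coefficients.
Solving, u(n) = -3n³ + 5n² - 3n - 6.
The coefficient of n³ is -3.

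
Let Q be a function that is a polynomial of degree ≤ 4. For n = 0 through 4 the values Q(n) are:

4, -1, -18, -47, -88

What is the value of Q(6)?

-206

First differences: -5, -17, -29, -41. Second differences: -12, -12, -12.
Level-2 differences are constant, so Q has degree 2.
Fitting a degree-2 polynomial gives Q(n) = -6n² + n + 4.
Then Q(6) = -206.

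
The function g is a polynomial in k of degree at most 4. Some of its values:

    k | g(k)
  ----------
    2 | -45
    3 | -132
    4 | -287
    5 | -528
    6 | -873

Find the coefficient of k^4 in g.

0

Write g(k) = ak^4 + bk³ + ck² + dk + e; the 5 given values yield a linear system in the 5 coefficients.
Solving, the leading coefficient vanishes, and g(k) = -3k³ - 7k² + 5k - 3.
The coefficient of k^4 is 0.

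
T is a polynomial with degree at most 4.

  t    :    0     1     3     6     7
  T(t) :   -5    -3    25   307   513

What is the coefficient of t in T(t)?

Write T(t) = at^4 + bt³ + ct² + dt + e; the 5 given values yield a linear system in the 5 coefficients.
Solving, the leading coefficient vanishes, and T(t) = 2t³ - 4t² + 4t - 5.
The coefficient of t is 4.

4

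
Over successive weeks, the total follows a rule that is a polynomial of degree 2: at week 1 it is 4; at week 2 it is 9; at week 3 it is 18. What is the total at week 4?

31

Write the value at t as f(t).
Write f(t) = at² + bt + c; the 3 given values yield a linear system in the 3 coefficients.
Solving, f(t) = 2t² - t + 3.
Then f(4) = 31.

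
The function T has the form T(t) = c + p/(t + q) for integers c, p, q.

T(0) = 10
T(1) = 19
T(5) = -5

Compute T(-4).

(T(t) − c)(t + q) = p for each data point; the three points give a linear system in c and q, then p follows.
Solving: c = 1, q = -2, p = -18, so T(t) = 1 − 18/(t − 2).
Then T(-4) = 1 − 18/(-6) = 4.

4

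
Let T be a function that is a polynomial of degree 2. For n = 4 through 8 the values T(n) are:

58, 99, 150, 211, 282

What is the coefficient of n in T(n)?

Write T(n) = an² + bn + c; the 5 given values yield a linear system in the 3 coefficients.
Solving, T(n) = 5n² - 4n - 6.
The coefficient of n is -4.

-4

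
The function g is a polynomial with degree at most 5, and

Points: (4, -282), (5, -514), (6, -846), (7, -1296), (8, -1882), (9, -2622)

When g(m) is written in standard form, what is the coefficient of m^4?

Write g(m) = am^5 + bm^4 + cm³ + dm² + em + p; the 6 given values yield a linear system in the 6 coefficients.
Solving, the top 2 coefficients vanish, and g(m) = -3m³ - 5m² - 4m + 6.
The coefficient of m^4 is 0.

0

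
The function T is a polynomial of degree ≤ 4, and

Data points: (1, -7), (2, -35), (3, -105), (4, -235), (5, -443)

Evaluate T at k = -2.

First differences: -28, -70, -130, -208. Second differences: -42, -60, -78. Third differences: -18, -18.
Level-3 differences are constant, so T has degree 3.
Fitting a degree-3 polynomial gives T(k) = -3k³ - 3k² + 2k - 3.
Then T(-2) = 5.

5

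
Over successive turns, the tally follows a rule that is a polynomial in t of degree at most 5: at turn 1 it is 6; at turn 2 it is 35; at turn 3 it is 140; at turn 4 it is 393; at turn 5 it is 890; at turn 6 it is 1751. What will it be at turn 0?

5

Write the value at t as f(t).
First differences: 29, 105, 253, 497, 861. Second differences: 76, 148, 244, 364. Third differences: 72, 96, 120. Fourth differences: 24, 24.
Level-4 differences are constant, so f has degree 4.
Fitting a degree-4 polynomial gives f(t) = t^4 + 2t³ + t² - 3t + 5.
Then f(0) = 5.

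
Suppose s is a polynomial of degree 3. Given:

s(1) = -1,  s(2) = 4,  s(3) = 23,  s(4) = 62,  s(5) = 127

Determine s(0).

2

First differences: 5, 19, 39, 65. Second differences: 14, 20, 26. Third differences: 6, 6.
Level-3 differences are constant, so s has degree 3.
Fitting a degree-3 polynomial gives s(n) = n³ + n² - 5n + 2.
Then s(0) = 2.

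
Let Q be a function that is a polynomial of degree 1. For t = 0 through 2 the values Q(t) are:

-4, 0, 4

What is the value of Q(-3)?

-16

First differences: 4, 4.
Level-1 differences are constant, so Q has degree 1.
Fitting a degree-1 polynomial gives Q(t) = 4t - 4.
Then Q(-3) = -16.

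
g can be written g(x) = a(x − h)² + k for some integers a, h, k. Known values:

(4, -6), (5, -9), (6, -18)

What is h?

4

First differences -3, -9; second difference -6 = 2a, so a = -3.
Expanding, the x-coefficient is −2ah = 6h; matching it to the data gives h = 4, and then k = -6.
So g(x) = -3(x − 4)² − 6.
Hence h = 4.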